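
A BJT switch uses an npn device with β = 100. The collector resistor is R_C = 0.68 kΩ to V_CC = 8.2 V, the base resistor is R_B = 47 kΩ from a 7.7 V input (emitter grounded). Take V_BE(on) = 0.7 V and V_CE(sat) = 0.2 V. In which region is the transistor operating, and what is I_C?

saturation; I_C ≈ 12 mA

Assume active: I_B = (7.7 − 0.7)/47 = 0.149 mA, giving I_C = β·I_B = 14.9 mA.
But then V_CE = 8.2 − 14.9×0.68 = -1.93 V < V_CE(sat) = 0.2 V — impossible in the active region.
So the transistor is saturated. With V_CE = 0.2 V, I_C = (V_CC − 0.2)/R_C = 8/0.68 = 11.8 mA.
Check: β·I_B = 14.9 mA > I_C = 11.8 mA, confirming saturation.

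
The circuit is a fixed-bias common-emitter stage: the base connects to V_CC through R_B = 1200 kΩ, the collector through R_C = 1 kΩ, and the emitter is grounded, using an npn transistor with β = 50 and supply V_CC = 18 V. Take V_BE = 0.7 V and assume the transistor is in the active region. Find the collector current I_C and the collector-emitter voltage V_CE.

I_C ≈ 0.72 mA, V_CE ≈ 17 V

Base loop: V_CC = I_B·R_B + V_BE, so I_B = (18 − 0.7)/1200 kΩ = 0.0144 mA.
In the active region I_C = β·I_B = 50 × 0.0144 = 0.721 mA.
Collector loop: V_CE = V_CC − I_C·R_C = 18 − 0.721×1 = 17.3 V.
Since V_CE = 17.3 V > V_CE(sat) ≈ 0.2 V, the transistor is in the active region as assumed.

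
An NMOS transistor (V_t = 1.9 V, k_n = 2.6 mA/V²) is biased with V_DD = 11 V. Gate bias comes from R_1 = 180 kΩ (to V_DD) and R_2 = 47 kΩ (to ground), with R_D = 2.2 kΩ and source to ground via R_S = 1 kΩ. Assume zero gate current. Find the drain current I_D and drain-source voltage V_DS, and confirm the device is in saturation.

V_G = V_DD·R_2/(R_1+R_2) = 11×47/227 = 2.28 V.
Assume saturation: I_D = (k_n/2)(V_GS − V_t)² with V_GS = V_G − I_D·R_S = 2.28 − 1·I_D.
Substituting gives 1.3·I_D² − 1.98·I_D + 0.185 = 0, with roots I_D = 0.1 or 1.42 mA.
The root I_D = 1.42 mA gives V_GS = 0.853 V ≤ V_t, so take I_D = 0.1 mA.
Then V_GS = 2.18 V and V_DS = V_DD − I_D(R_D+R_S) = 11 − 0.1×3.2 = 10.7 V.
Saturation requires V_DS ≥ V_GS − V_t = 0.277 V; 10.7 ≥ 0.277 ✓.

I_D ≈ 0.1 mA, V_DS ≈ 11 V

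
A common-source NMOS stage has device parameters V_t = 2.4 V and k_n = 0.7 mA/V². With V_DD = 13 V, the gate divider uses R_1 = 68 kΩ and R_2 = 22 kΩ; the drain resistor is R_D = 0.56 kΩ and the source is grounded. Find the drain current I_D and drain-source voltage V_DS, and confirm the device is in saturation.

V_G = V_DD·R_2/(R_1+R_2) = 13×22/90 = 3.18 V. With the source grounded, V_GS = V_G = 3.18 V.
Assume saturation: I_D = (k_n/2)(V_GS − V_t)² = (0.7/2)×(3.18 − 2.4)² = 0.35×0.778² = 0.212 mA.
V_DS = V_DD − I_D·R_D = 13 − 0.212×0.56 = 12.9 V.
Saturation requires V_DS ≥ V_GS − V_t = 0.778 V; 12.9 ≥ 0.778 ✓.

I_D ≈ 0.21 mA, V_DS ≈ 13 V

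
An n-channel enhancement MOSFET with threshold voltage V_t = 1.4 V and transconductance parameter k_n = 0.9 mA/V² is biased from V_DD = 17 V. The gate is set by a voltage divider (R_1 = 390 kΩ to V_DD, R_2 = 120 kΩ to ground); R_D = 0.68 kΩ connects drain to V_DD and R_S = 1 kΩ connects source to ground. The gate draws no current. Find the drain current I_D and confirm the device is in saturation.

V_G = V_DD·R_2/(R_1+R_2) = 17×120/510 = 4 V.
Assume saturation: I_D = (k_n/2)(V_GS − V_t)² with V_GS = V_G − I_D·R_S = 4 − 1·I_D.
Substituting gives 0.45·I_D² − 3.34·I_D + 3.04 = 0, with roots I_D = 1.06 or 6.36 mA.
The root I_D = 6.36 mA gives V_GS = -2.36 V ≤ V_t, so take I_D = 1.06 mA.
Then V_GS = 2.94 V and V_DS = V_DD − I_D(R_D+R_S) = 17 − 1.06×1.68 = 15.2 V.
Saturation requires V_DS ≥ V_GS − V_t = 1.54 V; 15.2 ≥ 1.54 ✓.

I_D ≈ 1.1 mA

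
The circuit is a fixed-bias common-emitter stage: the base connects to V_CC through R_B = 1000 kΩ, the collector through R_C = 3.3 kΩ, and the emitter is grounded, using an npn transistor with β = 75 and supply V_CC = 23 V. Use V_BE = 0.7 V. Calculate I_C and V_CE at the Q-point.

Base loop: V_CC = I_B·R_B + V_BE, so I_B = (23 − 0.7)/1000 kΩ = 0.0223 mA.
In the active region I_C = β·I_B = 75 × 0.0223 = 1.67 mA.
Collector loop: V_CE = V_CC − I_C·R_C = 23 − 1.67×3.3 = 17.5 V.
Since V_CE = 17.5 V > V_CE(sat) ≈ 0.2 V, the transistor is in the active region as assumed.

I_C ≈ 1.7 mA, V_CE ≈ 17 V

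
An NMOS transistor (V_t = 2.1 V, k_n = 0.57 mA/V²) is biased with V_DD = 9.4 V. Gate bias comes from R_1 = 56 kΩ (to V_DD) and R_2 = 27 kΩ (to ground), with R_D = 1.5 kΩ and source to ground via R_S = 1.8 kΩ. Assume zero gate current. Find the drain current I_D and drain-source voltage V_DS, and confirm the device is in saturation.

I_D ≈ 0.14 mA, V_DS ≈ 8.9 V

V_G = V_DD·R_2/(R_1+R_2) = 9.4×27/83 = 3.06 V.
Assume saturation: I_D = (k_n/2)(V_GS − V_t)² with V_GS = V_G − I_D·R_S = 3.06 − 1.8·I_D.
Substituting gives 0.923·I_D² − 1.98·I_D + 0.261 = 0, with roots I_D = 0.141 or 2.01 mA.
The root I_D = 2.01 mA gives V_GS = -0.553 V ≤ V_t, so take I_D = 0.141 mA.
Then V_GS = 2.8 V and V_DS = V_DD − I_D(R_D+R_S) = 9.4 − 0.141×3.3 = 8.93 V.
Saturation requires V_DS ≥ V_GS − V_t = 0.704 V; 8.93 ≥ 0.704 ✓.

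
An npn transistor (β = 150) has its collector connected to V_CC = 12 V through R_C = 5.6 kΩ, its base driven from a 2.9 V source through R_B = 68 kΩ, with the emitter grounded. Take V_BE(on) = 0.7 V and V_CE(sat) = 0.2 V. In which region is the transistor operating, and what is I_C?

Assume active: I_B = (2.9 − 0.7)/68 = 0.0324 mA, giving I_C = β·I_B = 4.85 mA.
But then V_CE = 12 − 4.85×5.6 = -15.2 V < V_CE(sat) = 0.2 V — impossible in the active region.
So the transistor is saturated. With V_CE = 0.2 V, I_C = (V_CC − 0.2)/R_C = 11.8/5.6 = 2.11 mA.
Check: β·I_B = 4.85 mA > I_C = 2.11 mA, confirming saturation.

saturation; I_C ≈ 2.1 mA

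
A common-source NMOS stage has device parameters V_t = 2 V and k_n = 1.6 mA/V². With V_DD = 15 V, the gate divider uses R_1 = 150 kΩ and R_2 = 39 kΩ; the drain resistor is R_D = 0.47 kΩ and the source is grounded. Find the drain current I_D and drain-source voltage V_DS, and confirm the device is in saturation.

I_D ≈ 0.96 mA, V_DS ≈ 15 V

V_G = V_DD·R_2/(R_1+R_2) = 15×39/189 = 3.1 V. With the source grounded, V_GS = V_G = 3.1 V.
Assume saturation: I_D = (k_n/2)(V_GS − V_t)² = (1.6/2)×(3.1 − 2)² = 0.8×1.1² = 0.96 mA.
V_DS = V_DD − I_D·R_D = 15 − 0.96×0.47 = 14.5 V.
Saturation requires V_DS ≥ V_GS − V_t = 1.1 V; 14.5 ≥ 1.1 ✓.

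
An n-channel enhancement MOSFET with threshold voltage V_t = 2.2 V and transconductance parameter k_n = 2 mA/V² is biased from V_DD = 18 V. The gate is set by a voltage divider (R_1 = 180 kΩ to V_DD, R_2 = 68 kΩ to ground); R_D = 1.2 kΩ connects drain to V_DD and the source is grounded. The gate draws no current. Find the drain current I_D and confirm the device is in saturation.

V_G = V_DD·R_2/(R_1+R_2) = 18×68/248 = 4.94 V. With the source grounded, V_GS = V_G = 4.94 V.
Assume saturation: I_D = (k_n/2)(V_GS − V_t)² = (2/2)×(4.94 − 2.2)² = 1×2.74² = 7.48 mA.
V_DS = V_DD − I_D·R_D = 18 − 7.48×1.2 = 9.02 V.
Saturation requires V_DS ≥ V_GS − V_t = 2.74 V; 9.02 ≥ 2.74 ✓.

I_D ≈ 7.5 mA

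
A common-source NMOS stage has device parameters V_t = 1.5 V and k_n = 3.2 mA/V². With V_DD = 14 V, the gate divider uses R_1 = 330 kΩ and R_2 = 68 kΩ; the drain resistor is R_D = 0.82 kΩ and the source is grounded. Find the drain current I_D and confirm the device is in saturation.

V_G = V_DD·R_2/(R_1+R_2) = 14×68/398 = 2.39 V. With the source grounded, V_GS = V_G = 2.39 V.
Assume saturation: I_D = (k_n/2)(V_GS − V_t)² = (3.2/2)×(2.39 − 1.5)² = 1.6×0.892² = 1.27 mA.
V_DS = V_DD − I_D·R_D = 14 − 1.27×0.82 = 13 V.
Saturation requires V_DS ≥ V_GS − V_t = 0.892 V; 13 ≥ 0.892 ✓.

I_D ≈ 1.3 mA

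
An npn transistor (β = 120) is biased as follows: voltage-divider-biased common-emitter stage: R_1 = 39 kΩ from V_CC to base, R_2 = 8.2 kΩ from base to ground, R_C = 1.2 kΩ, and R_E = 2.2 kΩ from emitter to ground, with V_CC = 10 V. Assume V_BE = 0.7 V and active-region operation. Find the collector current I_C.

Thevenize the base divider: V_Th = V_CC·R_2/(R_1+R_2) = 10×8.2/47.2 = 1.74 V, R_Th = R_1‖R_2 = 6.78 kΩ.
Base-emitter loop: V_Th = I_B·R_Th + V_BE + (β+1)I_B·R_E, so I_B = (1.74 − 0.7) / (6.78 + 121×2.2) = 0.0038 mA.
I_C = β·I_B = 120×0.0038 = 0.456 mA, and I_E = (β+1)I_B = 0.46 mA.
V_CE = V_CC − I_C·R_C − I_E·R_E = 10 − 0.456×1.2 − 0.46×2.2 = 8.44 V.
V_CE = 8.44 V > 0.2 V confirms active-region operation.

I_C ≈ 0.46 mA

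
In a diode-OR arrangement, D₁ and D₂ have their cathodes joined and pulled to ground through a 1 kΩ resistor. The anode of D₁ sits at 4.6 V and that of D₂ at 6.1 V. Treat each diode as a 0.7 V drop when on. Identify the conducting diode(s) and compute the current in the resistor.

Assume both conduct. Then node N would need to be at both 4.6−0.7 = 3.9 V and 6.1−0.7 = 5.4 V, which is impossible.
Assume only D₂ conducts: V_N = 6.1 − 0.7 = 5.4 V, so I_R = 5.4/1 = 5.4 mA.
Check D₁: its anode-to-cathode voltage is 4.6 − 5.4 = -0.8 V < 0.7 V, so it is off. The assumption is consistent.

Only D₂ conducts; I_R ≈ 5.4 mA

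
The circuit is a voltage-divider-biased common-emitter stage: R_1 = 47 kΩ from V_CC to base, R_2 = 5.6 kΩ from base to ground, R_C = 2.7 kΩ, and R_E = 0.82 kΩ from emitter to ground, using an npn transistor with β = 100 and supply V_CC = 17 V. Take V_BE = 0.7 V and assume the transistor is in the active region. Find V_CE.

Thevenize the base divider: V_Th = V_CC·R_2/(R_1+R_2) = 17×5.6/52.6 = 1.81 V, R_Th = R_1‖R_2 = 5 kΩ.
Base-emitter loop: V_Th = I_B·R_Th + V_BE + (β+1)I_B·R_E, so I_B = (1.81 − 0.7) / (5 + 101×0.82) = 0.0126 mA.
I_C = β·I_B = 100×0.0126 = 1.26 mA, and I_E = (β+1)I_B = 1.28 mA.
V_CE = V_CC − I_C·R_C − I_E·R_E = 17 − 1.26×2.7 − 1.28×0.82 = 12.5 V.
V_CE = 12.5 V > 0.2 V confirms active-region operation.

V_CE ≈ 13 V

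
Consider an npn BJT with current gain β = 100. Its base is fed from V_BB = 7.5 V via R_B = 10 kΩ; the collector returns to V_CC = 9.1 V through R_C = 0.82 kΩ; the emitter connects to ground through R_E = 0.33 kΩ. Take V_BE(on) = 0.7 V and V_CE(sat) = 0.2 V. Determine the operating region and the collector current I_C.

Assume active: I_B = (7.5 − 0.7)/(10 + 101×0.33) = 0.157 mA, I_C = β·I_B = 15.7 mA.
Then V_CE = 9.1 − 15.7×0.82 − 15.9×0.33 = -9 V < 0.2 V — the active assumption fails.
Re-solve with V_CE = 0.2 V. KCL at the emitter: V_E/R_E = (V_BB−0.7−V_E)/R_B + (V_CC−0.2−V_E)/R_C, giving V_E = 2.65 V.
I_C = (V_CC − 0.2 − V_E)/R_C = (8.9 − 2.65)/0.82 = 7.62 mA.
Check: I_B = (6.8 − 2.65)/10 = 0.415 mA, and β·I_B = 41.5 mA > I_C, confirming saturation.

saturation; I_C ≈ 7.6 mA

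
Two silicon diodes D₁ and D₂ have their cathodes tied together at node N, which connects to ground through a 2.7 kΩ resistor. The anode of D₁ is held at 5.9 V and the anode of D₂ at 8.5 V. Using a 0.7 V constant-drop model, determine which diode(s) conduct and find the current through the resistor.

Only D₂ conducts; I_R ≈ 2.9 mA

Assume both conduct. Then node N would need to be at both 5.9−0.7 = 5.2 V and 8.5−0.7 = 7.8 V, which is impossible.
Assume only D₂ conducts: V_N = 8.5 − 0.7 = 7.8 V, so I_R = 7.8/2.7 = 2.89 mA.
Check D₁: its anode-to-cathode voltage is 5.9 − 7.8 = -1.9 V < 0.7 V, so it is off. The assumption is consistent.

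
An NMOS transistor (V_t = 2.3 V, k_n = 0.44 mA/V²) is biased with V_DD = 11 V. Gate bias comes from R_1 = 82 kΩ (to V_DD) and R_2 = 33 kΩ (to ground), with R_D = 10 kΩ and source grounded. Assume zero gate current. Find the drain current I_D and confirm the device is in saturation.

V_G = V_DD·R_2/(R_1+R_2) = 11×33/115 = 3.16 V. With the source grounded, V_GS = V_G = 3.16 V.
Assume saturation: I_D = (k_n/2)(V_GS − V_t)² = (0.44/2)×(3.16 − 2.3)² = 0.22×0.857² = 0.161 mA.
V_DS = V_DD − I_D·R_D = 11 − 0.161×10 = 9.39 V.
Saturation requires V_DS ≥ V_GS − V_t = 0.857 V; 9.39 ≥ 0.857 ✓.

I_D ≈ 0.16 mA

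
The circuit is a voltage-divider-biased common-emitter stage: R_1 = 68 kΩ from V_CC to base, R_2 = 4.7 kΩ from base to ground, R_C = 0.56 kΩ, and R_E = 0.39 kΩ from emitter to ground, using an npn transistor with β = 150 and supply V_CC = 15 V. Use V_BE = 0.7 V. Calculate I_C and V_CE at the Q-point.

I_C ≈ 0.64 mA, V_CE ≈ 14 V

Thevenize the base divider: V_Th = V_CC·R_2/(R_1+R_2) = 15×4.7/72.7 = 0.97 V, R_Th = R_1‖R_2 = 4.4 kΩ.
Base-emitter loop: V_Th = I_B·R_Th + V_BE + (β+1)I_B·R_E, so I_B = (0.97 − 0.7) / (4.4 + 151×0.39) = 0.00426 mA.
I_C = β·I_B = 150×0.00426 = 0.639 mA, and I_E = (β+1)I_B = 0.644 mA.
V_CE = V_CC − I_C·R_C − I_E·R_E = 15 − 0.639×0.56 − 0.644×0.39 = 14.4 V.
V_CE = 14.4 V > 0.2 V confirms active-region operation.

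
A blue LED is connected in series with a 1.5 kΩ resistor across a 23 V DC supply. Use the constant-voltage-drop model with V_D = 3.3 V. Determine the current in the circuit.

I ≈ 13 mA

KVL around the loop: 23 = V_D + I·R = 3.3 + I × 1.5 kΩ.
So I = (23 − 3.3) / 1.5 kΩ = 19.7 / 1.5 = 13.1 mA.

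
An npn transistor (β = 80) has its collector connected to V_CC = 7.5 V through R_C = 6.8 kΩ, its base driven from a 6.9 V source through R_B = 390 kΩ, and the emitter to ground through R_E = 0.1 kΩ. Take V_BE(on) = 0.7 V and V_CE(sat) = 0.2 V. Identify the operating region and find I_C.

saturation; I_C ≈ 1.1 mA

Assume active: I_B = (6.9 − 0.7)/(390 + 81×0.1) = 0.0156 mA, I_C = β·I_B = 1.25 mA.
Then V_CE = 7.5 − 1.25×6.8 − 1.26×0.1 = -1.1 V < 0.2 V — the active assumption fails.
Re-solve with V_CE = 0.2 V. KCL at the emitter: V_E/R_E = (V_BB−0.7−V_E)/R_B + (V_CC−0.2−V_E)/R_C, giving V_E = 0.107 V.
I_C = (V_CC − 0.2 − V_E)/R_C = (7.3 − 0.107)/6.8 = 1.06 mA.
Check: I_B = (6.2 − 0.107)/390 = 0.0156 mA, and β·I_B = 1.25 mA > I_C, confirming saturation.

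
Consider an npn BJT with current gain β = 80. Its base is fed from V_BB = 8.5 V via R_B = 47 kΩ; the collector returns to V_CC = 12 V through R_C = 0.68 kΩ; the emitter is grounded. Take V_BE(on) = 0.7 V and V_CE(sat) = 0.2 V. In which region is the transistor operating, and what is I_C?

Assume active. Base-emitter loop: I_B = (V_BB − V_BE)/R_B = (8.5 − 0.7)/47 = 0.166 mA.
I_C = β·I_B = 80×0.166 = 13.3 mA.
V_CE = V_CC − I_C·R_C = 12 − 13.3×0.68 = 2.97 V > V_CE(sat), so the active-region assumption holds.

active; I_C ≈ 13 mA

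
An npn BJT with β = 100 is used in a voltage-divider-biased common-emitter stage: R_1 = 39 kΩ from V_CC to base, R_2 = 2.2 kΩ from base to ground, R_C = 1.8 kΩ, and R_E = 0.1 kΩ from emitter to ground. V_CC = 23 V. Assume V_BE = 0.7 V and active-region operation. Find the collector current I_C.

I_C ≈ 4.3 mA

Thevenize the base divider: V_Th = V_CC·R_2/(R_1+R_2) = 23×2.2/41.2 = 1.23 V, R_Th = R_1‖R_2 = 2.08 kΩ.
Base-emitter loop: V_Th = I_B·R_Th + V_BE + (β+1)I_B·R_E, so I_B = (1.23 − 0.7) / (2.08 + 101×0.1) = 0.0434 mA.
I_C = β·I_B = 100×0.0434 = 4.34 mA, and I_E = (β+1)I_B = 4.38 mA.
V_CE = V_CC − I_C·R_C − I_E·R_E = 23 − 4.34×1.8 − 4.38×0.1 = 14.8 V.
V_CE = 14.8 V > 0.2 V confirms active-region operation.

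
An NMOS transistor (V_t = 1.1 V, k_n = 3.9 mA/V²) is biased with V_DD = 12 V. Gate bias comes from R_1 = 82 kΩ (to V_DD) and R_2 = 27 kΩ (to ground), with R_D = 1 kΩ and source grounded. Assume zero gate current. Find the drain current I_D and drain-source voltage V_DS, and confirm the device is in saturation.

I_D ≈ 6.8 mA, V_DS ≈ 5.2 V

V_G = V_DD·R_2/(R_1+R_2) = 12×27/109 = 2.97 V. With the source grounded, V_GS = V_G = 2.97 V.
Assume saturation: I_D = (k_n/2)(V_GS − V_t)² = (3.9/2)×(2.97 − 1.1)² = 1.95×1.87² = 6.84 mA.
V_DS = V_DD − I_D·R_D = 12 − 6.84×1 = 5.16 V.
Saturation requires V_DS ≥ V_GS − V_t = 1.87 V; 5.16 ≥ 1.87 ✓.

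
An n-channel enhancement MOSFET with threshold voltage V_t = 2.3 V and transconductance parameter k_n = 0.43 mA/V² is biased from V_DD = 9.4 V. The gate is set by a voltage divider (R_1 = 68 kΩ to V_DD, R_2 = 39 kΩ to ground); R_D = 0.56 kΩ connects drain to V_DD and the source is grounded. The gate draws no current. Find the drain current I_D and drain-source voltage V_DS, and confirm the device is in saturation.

I_D ≈ 0.27 mA, V_DS ≈ 9.2 V

V_G = V_DD·R_2/(R_1+R_2) = 9.4×39/107 = 3.43 V. With the source grounded, V_GS = V_G = 3.43 V.
Assume saturation: I_D = (k_n/2)(V_GS − V_t)² = (0.43/2)×(3.43 − 2.3)² = 0.215×1.13² = 0.273 mA.
V_DS = V_DD − I_D·R_D = 9.4 − 0.273×0.56 = 9.25 V.
Saturation requires V_DS ≥ V_GS − V_t = 1.13 V; 9.25 ≥ 1.13 ✓.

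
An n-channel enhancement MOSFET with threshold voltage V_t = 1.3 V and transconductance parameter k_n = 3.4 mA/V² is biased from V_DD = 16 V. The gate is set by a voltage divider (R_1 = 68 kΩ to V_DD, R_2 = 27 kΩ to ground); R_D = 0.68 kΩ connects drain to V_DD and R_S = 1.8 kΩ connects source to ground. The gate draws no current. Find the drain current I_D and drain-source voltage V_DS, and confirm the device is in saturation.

V_G = V_DD·R_2/(R_1+R_2) = 16×27/95 = 4.55 V.
Assume saturation: I_D = (k_n/2)(V_GS − V_t)² with V_GS = V_G − I_D·R_S = 4.55 − 1.8·I_D.
Substituting gives 5.51·I_D² − 20.9·I_D + 17.9 = 0, with roots I_D = 1.32 or 2.47 mA.
The root I_D = 2.47 mA gives V_GS = 0.0936 V ≤ V_t, so take I_D = 1.32 mA.
Then V_GS = 2.18 V and V_DS = V_DD − I_D(R_D+R_S) = 16 − 1.32×2.48 = 12.7 V.
Saturation requires V_DS ≥ V_GS − V_t = 0.88 V; 12.7 ≥ 0.88 ✓.

I_D ≈ 1.3 mA, V_DS ≈ 13 V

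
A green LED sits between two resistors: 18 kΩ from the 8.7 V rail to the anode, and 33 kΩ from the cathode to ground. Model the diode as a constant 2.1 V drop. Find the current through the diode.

The two resistors are in series with the diode, so KVL gives 8.7 = I·18 + 2.1 + I·33.
I = (8.7 − 2.1) / (18 + 33) kΩ = 6.6 / 51 = 0.129 mA.

I ≈ 0.13 mA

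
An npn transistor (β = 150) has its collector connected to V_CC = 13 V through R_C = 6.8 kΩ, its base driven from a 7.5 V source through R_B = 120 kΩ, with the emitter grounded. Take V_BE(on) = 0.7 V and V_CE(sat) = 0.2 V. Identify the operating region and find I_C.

saturation; I_C ≈ 1.9 mA

Assume active: I_B = (7.5 − 0.7)/120 = 0.0567 mA, giving I_C = β·I_B = 8.5 mA.
But then V_CE = 13 − 8.5×6.8 = -44.8 V < V_CE(sat) = 0.2 V — impossible in the active region.
So the transistor is saturated. With V_CE = 0.2 V, I_C = (V_CC − 0.2)/R_C = 12.8/6.8 = 1.88 mA.
Check: β·I_B = 8.5 mA > I_C = 1.88 mA, confirming saturation.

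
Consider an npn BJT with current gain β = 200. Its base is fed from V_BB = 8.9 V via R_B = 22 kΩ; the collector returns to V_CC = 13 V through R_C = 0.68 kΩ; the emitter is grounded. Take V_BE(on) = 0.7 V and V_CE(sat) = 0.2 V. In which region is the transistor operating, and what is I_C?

Assume active: I_B = (8.9 − 0.7)/22 = 0.373 mA, giving I_C = β·I_B = 74.5 mA.
But then V_CE = 13 − 74.5×0.68 = -37.7 V < V_CE(sat) = 0.2 V — impossible in the active region.
So the transistor is saturated. With V_CE = 0.2 V, I_C = (V_CC − 0.2)/R_C = 12.8/0.68 = 18.8 mA.
Check: β·I_B = 74.5 mA > I_C = 18.8 mA, confirming saturation.

saturation; I_C ≈ 19 mA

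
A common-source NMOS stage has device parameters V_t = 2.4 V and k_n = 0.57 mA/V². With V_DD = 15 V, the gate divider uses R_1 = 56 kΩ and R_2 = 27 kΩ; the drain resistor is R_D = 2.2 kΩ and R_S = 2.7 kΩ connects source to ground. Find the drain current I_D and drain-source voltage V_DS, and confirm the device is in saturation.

V_G = V_DD·R_2/(R_1+R_2) = 15×27/83 = 4.88 V.
Assume saturation: I_D = (k_n/2)(V_GS − V_t)² with V_GS = V_G − I_D·R_S = 4.88 − 2.7·I_D.
Substituting gives 2.08·I_D² − 4.82·I_D + 1.75 = 0, with roots I_D = 0.452 or 1.87 mA.
The root I_D = 1.87 mA gives V_GS = -0.159 V ≤ V_t, so take I_D = 0.452 mA.
Then V_GS = 3.66 V and V_DS = V_DD − I_D(R_D+R_S) = 15 − 0.452×4.9 = 12.8 V.
Saturation requires V_DS ≥ V_GS − V_t = 1.26 V; 12.8 ≥ 1.26 ✓.

I_D ≈ 0.45 mA, V_DS ≈ 13 V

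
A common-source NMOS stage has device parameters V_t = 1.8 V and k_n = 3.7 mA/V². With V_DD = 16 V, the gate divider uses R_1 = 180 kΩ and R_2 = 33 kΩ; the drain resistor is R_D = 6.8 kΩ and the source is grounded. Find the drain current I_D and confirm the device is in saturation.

V_G = V_DD·R_2/(R_1+R_2) = 16×33/213 = 2.48 V. With the source grounded, V_GS = V_G = 2.48 V.
Assume saturation: I_D = (k_n/2)(V_GS − V_t)² = (3.7/2)×(2.48 − 1.8)² = 1.85×0.679² = 0.853 mA.
V_DS = V_DD − I_D·R_D = 16 − 0.853×6.8 = 10.2 V.
Saturation requires V_DS ≥ V_GS − V_t = 0.679 V; 10.2 ≥ 0.679 ✓.

I_D ≈ 0.85 mA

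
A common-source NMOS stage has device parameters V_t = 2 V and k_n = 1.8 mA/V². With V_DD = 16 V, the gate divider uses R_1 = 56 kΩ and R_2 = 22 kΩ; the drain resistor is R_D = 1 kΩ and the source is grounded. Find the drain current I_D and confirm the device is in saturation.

I_D ≈ 5.7 mA

V_G = V_DD·R_2/(R_1+R_2) = 16×22/78 = 4.51 V. With the source grounded, V_GS = V_G = 4.51 V.
Assume saturation: I_D = (k_n/2)(V_GS − V_t)² = (1.8/2)×(4.51 − 2)² = 0.9×2.51² = 5.68 mA.
V_DS = V_DD − I_D·R_D = 16 − 5.68×1 = 10.3 V.
Saturation requires V_DS ≥ V_GS − V_t = 2.51 V; 10.3 ≥ 2.51 ✓.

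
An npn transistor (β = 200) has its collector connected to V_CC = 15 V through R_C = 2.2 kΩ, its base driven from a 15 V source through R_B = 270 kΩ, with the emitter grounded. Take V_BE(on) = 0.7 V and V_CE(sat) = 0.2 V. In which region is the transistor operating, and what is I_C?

Assume active: I_B = (15 − 0.7)/270 = 0.053 mA, giving I_C = β·I_B = 10.6 mA.
But then V_CE = 15 − 10.6×2.2 = -8.3 V < V_CE(sat) = 0.2 V — impossible in the active region.
So the transistor is saturated. With V_CE = 0.2 V, I_C = (V_CC − 0.2)/R_C = 14.8/2.2 = 6.73 mA.
Check: β·I_B = 10.6 mA > I_C = 6.73 mA, confirming saturation.

saturation; I_C ≈ 6.7 mA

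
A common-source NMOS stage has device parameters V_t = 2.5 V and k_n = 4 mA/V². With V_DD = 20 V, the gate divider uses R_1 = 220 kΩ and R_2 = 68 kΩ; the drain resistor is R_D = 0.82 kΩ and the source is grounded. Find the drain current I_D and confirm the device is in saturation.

I_D ≈ 9.9 mA

V_G = V_DD·R_2/(R_1+R_2) = 20×68/288 = 4.72 V. With the source grounded, V_GS = V_G = 4.72 V.
Assume saturation: I_D = (k_n/2)(V_GS − V_t)² = (4/2)×(4.72 − 2.5)² = 2×2.22² = 9.88 mA.
V_DS = V_DD − I_D·R_D = 20 − 9.88×0.82 = 11.9 V.
Saturation requires V_DS ≥ V_GS − V_t = 2.22 V; 11.9 ≥ 2.22 ✓.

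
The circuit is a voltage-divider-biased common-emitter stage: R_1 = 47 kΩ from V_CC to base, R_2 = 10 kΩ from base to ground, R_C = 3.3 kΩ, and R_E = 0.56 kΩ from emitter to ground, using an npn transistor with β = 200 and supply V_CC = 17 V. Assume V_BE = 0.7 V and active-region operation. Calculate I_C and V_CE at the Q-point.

I_C ≈ 3.8 mA, V_CE ≈ 2.4 V

Thevenize the base divider: V_Th = V_CC·R_2/(R_1+R_2) = 17×10/57 = 2.98 V, R_Th = R_1‖R_2 = 8.25 kΩ.
Base-emitter loop: V_Th = I_B·R_Th + V_BE + (β+1)I_B·R_E, so I_B = (2.98 − 0.7) / (8.25 + 201×0.56) = 0.0189 mA.
I_C = β·I_B = 200×0.0189 = 3.78 mA, and I_E = (β+1)I_B = 3.8 mA.
V_CE = V_CC − I_C·R_C − I_E·R_E = 17 − 3.78×3.3 − 3.8×0.56 = 2.4 V.
V_CE = 2.4 V > 0.2 V confirms active-region operation.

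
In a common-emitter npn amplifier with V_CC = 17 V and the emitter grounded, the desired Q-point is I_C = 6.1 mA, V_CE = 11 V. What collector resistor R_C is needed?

R_C ≈ 0.98 kΩ

Collector loop: V_CC = I_C·R_C + V_CE.
R_C = (V_CC − V_CE)/I_C = (17 − 11)/6.1 = 0.984 kΩ.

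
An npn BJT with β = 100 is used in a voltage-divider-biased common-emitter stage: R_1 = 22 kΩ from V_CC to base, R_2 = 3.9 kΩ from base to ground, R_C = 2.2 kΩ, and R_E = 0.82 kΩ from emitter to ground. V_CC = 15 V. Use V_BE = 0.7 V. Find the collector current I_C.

Thevenize the base divider: V_Th = V_CC·R_2/(R_1+R_2) = 15×3.9/25.9 = 2.26 V, R_Th = R_1‖R_2 = 3.31 kΩ.
Base-emitter loop: V_Th = I_B·R_Th + V_BE + (β+1)I_B·R_E, so I_B = (2.26 − 0.7) / (3.31 + 101×0.82) = 0.0181 mA.
I_C = β·I_B = 100×0.0181 = 1.81 mA, and I_E = (β+1)I_B = 1.83 mA.
V_CE = V_CC − I_C·R_C − I_E·R_E = 15 − 1.81×2.2 − 1.83×0.82 = 9.52 V.
V_CE = 9.52 V > 0.2 V confirms active-region operation.

I_C ≈ 1.8 mA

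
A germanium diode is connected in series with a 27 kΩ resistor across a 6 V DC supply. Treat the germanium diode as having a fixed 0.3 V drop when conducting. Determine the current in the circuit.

I ≈ 0.21 mA

KVL around the loop: 6 = V_D + I·R = 0.3 + I × 27 kΩ.
So I = (6 − 0.3) / 27 kΩ = 5.7 / 27 = 0.211 mA.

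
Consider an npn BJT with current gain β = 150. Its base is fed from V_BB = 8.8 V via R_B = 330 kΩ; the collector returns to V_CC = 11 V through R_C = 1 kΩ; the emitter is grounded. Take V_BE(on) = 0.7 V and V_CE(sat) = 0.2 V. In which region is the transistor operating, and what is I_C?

Assume active. Base-emitter loop: I_B = (V_BB − V_BE)/R_B = (8.8 − 0.7)/330 = 0.0245 mA.
I_C = β·I_B = 150×0.0245 = 3.68 mA.
V_CE = V_CC − I_C·R_C = 11 − 3.68×1 = 7.32 V > V_CE(sat), so the active-region assumption holds.

active; I_C ≈ 3.7 mA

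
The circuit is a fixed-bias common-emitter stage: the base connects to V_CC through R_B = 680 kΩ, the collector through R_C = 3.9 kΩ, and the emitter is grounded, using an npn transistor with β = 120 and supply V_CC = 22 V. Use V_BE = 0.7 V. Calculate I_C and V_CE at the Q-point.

I_C ≈ 3.8 mA, V_CE ≈ 7.3 V

Base loop: V_CC = I_B·R_B + V_BE, so I_B = (22 − 0.7)/680 kΩ = 0.0313 mA.
In the active region I_C = β·I_B = 120 × 0.0313 = 3.76 mA.
Collector loop: V_CE = V_CC − I_C·R_C = 22 − 3.76×3.9 = 7.34 V.
Since V_CE = 7.34 V > V_CE(sat) ≈ 0.2 V, the transistor is in the active region as assumed.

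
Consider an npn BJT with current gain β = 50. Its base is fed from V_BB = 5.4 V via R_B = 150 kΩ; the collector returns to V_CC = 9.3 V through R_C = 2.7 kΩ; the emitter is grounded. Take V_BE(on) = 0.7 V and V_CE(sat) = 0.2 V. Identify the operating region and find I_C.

Assume active. Base-emitter loop: I_B = (V_BB − V_BE)/R_B = (5.4 − 0.7)/150 = 0.0313 mA.
I_C = β·I_B = 50×0.0313 = 1.57 mA.
V_CE = V_CC − I_C·R_C = 9.3 − 1.57×2.7 = 5.07 V > V_CE(sat), so the active-region assumption holds.

active; I_C ≈ 1.6 mA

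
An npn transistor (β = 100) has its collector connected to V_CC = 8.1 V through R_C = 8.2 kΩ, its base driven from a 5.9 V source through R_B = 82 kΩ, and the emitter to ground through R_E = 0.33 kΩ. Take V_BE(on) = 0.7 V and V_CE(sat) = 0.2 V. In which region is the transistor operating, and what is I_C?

saturation; I_C ≈ 0.92 mA

Assume active: I_B = (5.9 − 0.7)/(82 + 101×0.33) = 0.0451 mA, I_C = β·I_B = 4.51 mA.
Then V_CE = 8.1 − 4.51×8.2 − 4.55×0.33 = -30.4 V < 0.2 V — the active assumption fails.
Re-solve with V_CE = 0.2 V. KCL at the emitter: V_E/R_E = (V_BB−0.7−V_E)/R_B + (V_CC−0.2−V_E)/R_C, giving V_E = 0.324 V.
I_C = (V_CC − 0.2 − V_E)/R_C = (7.9 − 0.324)/8.2 = 0.924 mA.
Check: I_B = (5.2 − 0.324)/82 = 0.0595 mA, and β·I_B = 5.95 mA > I_C, confirming saturation.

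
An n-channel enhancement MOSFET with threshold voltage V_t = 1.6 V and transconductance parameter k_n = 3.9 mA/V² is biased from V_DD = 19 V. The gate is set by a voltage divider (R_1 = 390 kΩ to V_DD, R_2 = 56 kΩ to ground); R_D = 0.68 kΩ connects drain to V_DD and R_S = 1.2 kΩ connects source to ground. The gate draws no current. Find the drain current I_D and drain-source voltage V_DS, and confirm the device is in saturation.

V_G = V_DD·R_2/(R_1+R_2) = 19×56/446 = 2.39 V.
Assume saturation: I_D = (k_n/2)(V_GS − V_t)² with V_GS = V_G − I_D·R_S = 2.39 − 1.2·I_D.
Substituting gives 2.81·I_D² − 4.68·I_D + 1.2 = 0, with roots I_D = 0.318 or 1.35 mA.
The root I_D = 1.35 mA gives V_GS = 0.769 V ≤ V_t, so take I_D = 0.318 mA.
Then V_GS = 2 V and V_DS = V_DD − I_D(R_D+R_S) = 19 − 0.318×1.88 = 18.4 V.
Saturation requires V_DS ≥ V_GS − V_t = 0.404 V; 18.4 ≥ 0.404 ✓.

I_D ≈ 0.32 mA, V_DS ≈ 18 V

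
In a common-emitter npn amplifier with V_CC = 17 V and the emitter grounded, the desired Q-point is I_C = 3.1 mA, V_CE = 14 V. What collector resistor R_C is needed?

Collector loop: V_CC = I_C·R_C + V_CE.
R_C = (V_CC − V_CE)/I_C = (17 − 14)/3.1 = 0.968 kΩ.

R_C ≈ 0.97 kΩ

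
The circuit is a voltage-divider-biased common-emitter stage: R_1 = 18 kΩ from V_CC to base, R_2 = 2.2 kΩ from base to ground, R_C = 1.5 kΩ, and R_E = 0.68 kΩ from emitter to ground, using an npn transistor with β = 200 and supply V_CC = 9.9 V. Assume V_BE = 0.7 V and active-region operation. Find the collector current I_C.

Thevenize the base divider: V_Th = V_CC·R_2/(R_1+R_2) = 9.9×2.2/20.2 = 1.08 V, R_Th = R_1‖R_2 = 1.96 kΩ.
Base-emitter loop: V_Th = I_B·R_Th + V_BE + (β+1)I_B·R_E, so I_B = (1.08 − 0.7) / (1.96 + 201×0.68) = 0.00273 mA.
I_C = β·I_B = 200×0.00273 = 0.546 mA, and I_E = (β+1)I_B = 0.548 mA.
V_CE = V_CC − I_C·R_C − I_E·R_E = 9.9 − 0.546×1.5 − 0.548×0.68 = 8.71 V.
V_CE = 8.71 V > 0.2 V confirms active-region operation.

I_C ≈ 0.55 mA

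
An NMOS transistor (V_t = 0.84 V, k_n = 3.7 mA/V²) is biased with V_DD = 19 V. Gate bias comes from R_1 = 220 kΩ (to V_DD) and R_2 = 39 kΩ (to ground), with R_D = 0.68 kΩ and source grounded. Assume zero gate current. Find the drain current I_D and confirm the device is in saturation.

I_D ≈ 7.6 mA

V_G = V_DD·R_2/(R_1+R_2) = 19×39/259 = 2.86 V. With the source grounded, V_GS = V_G = 2.86 V.
Assume saturation: I_D = (k_n/2)(V_GS − V_t)² = (3.7/2)×(2.86 − 0.84)² = 1.85×2.02² = 7.56 mA.
V_DS = V_DD − I_D·R_D = 19 − 7.56×0.68 = 13.9 V.
Saturation requires V_DS ≥ V_GS − V_t = 2.02 V; 13.9 ≥ 2.02 ✓.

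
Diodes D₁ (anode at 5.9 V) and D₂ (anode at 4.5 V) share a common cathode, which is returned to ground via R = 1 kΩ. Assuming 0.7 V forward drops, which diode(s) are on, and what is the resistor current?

Assume both conduct. Then node N would need to be at both 5.9−0.7 = 5.2 V and 4.5−0.7 = 3.8 V, which is impossible.
Assume only D₁ conducts: V_N = 5.9 − 0.7 = 5.2 V, so I_R = 5.2/1 = 5.2 mA.
Check D₂: its anode-to-cathode voltage is 4.5 − 5.2 = -0.7 V < 0.7 V, so it is off. The assumption is consistent.

Only D₁ conducts; I_R ≈ 5.2 mA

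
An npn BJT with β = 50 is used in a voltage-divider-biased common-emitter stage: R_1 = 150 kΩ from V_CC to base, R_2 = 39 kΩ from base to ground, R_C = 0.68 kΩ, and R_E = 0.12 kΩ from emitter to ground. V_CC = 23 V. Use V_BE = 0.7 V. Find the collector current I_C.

I_C ≈ 5.5 mA

Thevenize the base divider: V_Th = V_CC·R_2/(R_1+R_2) = 23×39/189 = 4.75 V, R_Th = R_1‖R_2 = 31 kΩ.
Base-emitter loop: V_Th = I_B·R_Th + V_BE + (β+1)I_B·R_E, so I_B = (4.75 − 0.7) / (31 + 51×0.12) = 0.109 mA.
I_C = β·I_B = 50×0.109 = 5.46 mA, and I_E = (β+1)I_B = 5.57 mA.
V_CE = V_CC − I_C·R_C − I_E·R_E = 23 − 5.46×0.68 − 5.57×0.12 = 18.6 V.
V_CE = 18.6 V > 0.2 V confirms active-region operation.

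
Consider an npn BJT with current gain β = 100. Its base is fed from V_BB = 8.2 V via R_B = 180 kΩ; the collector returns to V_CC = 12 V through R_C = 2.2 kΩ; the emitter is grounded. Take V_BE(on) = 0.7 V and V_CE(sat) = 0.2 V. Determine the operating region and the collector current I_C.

active; I_C ≈ 4.2 mA

Assume active. Base-emitter loop: I_B = (V_BB − V_BE)/R_B = (8.2 − 0.7)/180 = 0.0417 mA.
I_C = β·I_B = 100×0.0417 = 4.17 mA.
V_CE = V_CC − I_C·R_C = 12 − 4.17×2.2 = 2.83 V > V_CE(sat), so the active-region assumption holds.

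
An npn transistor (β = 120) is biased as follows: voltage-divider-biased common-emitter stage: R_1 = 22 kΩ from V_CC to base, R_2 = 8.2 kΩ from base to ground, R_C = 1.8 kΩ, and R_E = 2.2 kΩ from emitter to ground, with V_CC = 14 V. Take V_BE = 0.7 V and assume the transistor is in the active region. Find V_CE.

Thevenize the base divider: V_Th = V_CC·R_2/(R_1+R_2) = 14×8.2/30.2 = 3.8 V, R_Th = R_1‖R_2 = 5.97 kΩ.
Base-emitter loop: V_Th = I_B·R_Th + V_BE + (β+1)I_B·R_E, so I_B = (3.8 − 0.7) / (5.97 + 121×2.2) = 0.0114 mA.
I_C = β·I_B = 120×0.0114 = 1.37 mA, and I_E = (β+1)I_B = 1.38 mA.
V_CE = V_CC − I_C·R_C − I_E·R_E = 14 − 1.37×1.8 − 1.38×2.2 = 8.51 V.
V_CE = 8.51 V > 0.2 V confirms active-region operation.

V_CE ≈ 8.5 V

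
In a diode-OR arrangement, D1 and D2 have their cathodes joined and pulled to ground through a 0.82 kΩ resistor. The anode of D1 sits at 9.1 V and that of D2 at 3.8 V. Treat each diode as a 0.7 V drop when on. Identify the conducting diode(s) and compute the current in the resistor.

Only D1 conducts; I_R ≈ 10 mA

Assume both conduct. Then node N would need to be at both 9.1−0.7 = 8.4 V and 3.8−0.7 = 3.1 V, which is impossible.
Assume only D1 conducts: V_N = 9.1 − 0.7 = 8.4 V, so I_R = 8.4/0.82 = 10.2 mA.
Check D2: its anode-to-cathode voltage is 3.8 − 8.4 = -4.6 V < 0.7 V, so it is off. The assumption is consistent.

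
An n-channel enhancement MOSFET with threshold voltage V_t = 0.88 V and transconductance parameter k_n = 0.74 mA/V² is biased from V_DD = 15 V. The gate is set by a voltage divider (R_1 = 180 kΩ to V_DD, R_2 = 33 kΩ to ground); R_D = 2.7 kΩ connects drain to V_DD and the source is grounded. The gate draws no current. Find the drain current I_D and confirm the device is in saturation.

V_G = V_DD·R_2/(R_1+R_2) = 15×33/213 = 2.32 V. With the source grounded, V_GS = V_G = 2.32 V.
Assume saturation: I_D = (k_n/2)(V_GS − V_t)² = (0.74/2)×(2.32 − 0.88)² = 0.37×1.44² = 0.771 mA.
V_DS = V_DD − I_D·R_D = 15 − 0.771×2.7 = 12.9 V.
Saturation requires V_DS ≥ V_GS − V_t = 1.44 V; 12.9 ≥ 1.44 ✓.

I_D ≈ 0.77 mA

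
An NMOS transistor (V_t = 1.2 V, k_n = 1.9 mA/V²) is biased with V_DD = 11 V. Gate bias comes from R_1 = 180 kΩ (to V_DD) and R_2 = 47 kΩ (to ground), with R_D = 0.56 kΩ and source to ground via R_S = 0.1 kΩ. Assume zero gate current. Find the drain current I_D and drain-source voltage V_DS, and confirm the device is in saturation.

I_D ≈ 0.92 mA, V_DS ≈ 10 V

V_G = V_DD·R_2/(R_1+R_2) = 11×47/227 = 2.28 V.
Assume saturation: I_D = (k_n/2)(V_GS − V_t)² with V_GS = V_G − I_D·R_S = 2.28 − 0.1·I_D.
Substituting gives 0.0095·I_D² − 1.2·I_D + 1.1 = 0, with roots I_D = 0.922 or 126 mA.
The root I_D = 126 mA gives V_GS = -10.3 V ≤ V_t, so take I_D = 0.922 mA.
Then V_GS = 2.19 V and V_DS = V_DD − I_D(R_D+R_S) = 11 − 0.922×0.66 = 10.4 V.
Saturation requires V_DS ≥ V_GS − V_t = 0.985 V; 10.4 ≥ 0.985 ✓.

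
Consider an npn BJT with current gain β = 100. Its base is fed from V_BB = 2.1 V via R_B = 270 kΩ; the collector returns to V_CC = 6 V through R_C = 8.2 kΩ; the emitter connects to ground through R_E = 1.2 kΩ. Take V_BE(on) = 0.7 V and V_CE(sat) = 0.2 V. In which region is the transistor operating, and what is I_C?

Assume active. Base-emitter loop: I_B = (V_BB − V_BE)/(R_B + (β+1)R_E) = (2.1 − 0.7)/(270 + 101×1.2) = 0.00358 mA.
I_C = β·I_B = 100×0.00358 = 0.358 mA.
V_CE = V_CC − I_C·R_C − I_E·R_E = 6 − 0.358×8.2 − 0.361×1.2 = 2.63 V > V_CE(sat), so the active-region assumption holds.

active; I_C ≈ 0.36 mA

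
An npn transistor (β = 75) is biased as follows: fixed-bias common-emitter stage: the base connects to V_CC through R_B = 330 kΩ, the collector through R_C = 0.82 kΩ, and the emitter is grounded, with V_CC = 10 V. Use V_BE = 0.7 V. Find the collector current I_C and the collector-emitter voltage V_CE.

I_C ≈ 2.1 mA, V_CE ≈ 8.3 V

Base loop: V_CC = I_B·R_B + V_BE, so I_B = (10 − 0.7)/330 kΩ = 0.0282 mA.
In the active region I_C = β·I_B = 75 × 0.0282 = 2.11 mA.
Collector loop: V_CE = V_CC − I_C·R_C = 10 − 2.11×0.82 = 8.27 V.
Since V_CE = 8.27 V > V_CE(sat) ≈ 0.2 V, the transistor is in the active region as assumed.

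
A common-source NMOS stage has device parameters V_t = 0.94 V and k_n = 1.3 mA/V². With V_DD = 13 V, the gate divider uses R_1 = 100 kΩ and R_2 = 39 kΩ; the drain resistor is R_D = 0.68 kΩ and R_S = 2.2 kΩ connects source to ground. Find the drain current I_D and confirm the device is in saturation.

V_G = V_DD·R_2/(R_1+R_2) = 13×39/139 = 3.65 V.
Assume saturation: I_D = (k_n/2)(V_GS − V_t)² with V_GS = V_G − I_D·R_S = 3.65 − 2.2·I_D.
Substituting gives 3.15·I_D² − 8.74·I_D + 4.76 = 0, with roots I_D = 0.744 or 2.03 mA.
The root I_D = 2.03 mA gives V_GS = -0.829 V ≤ V_t, so take I_D = 0.744 mA.
Then V_GS = 2.01 V and V_DS = V_DD − I_D(R_D+R_S) = 13 − 0.744×2.88 = 10.9 V.
Saturation requires V_DS ≥ V_GS − V_t = 1.07 V; 10.9 ≥ 1.07 ✓.

I_D ≈ 0.74 mA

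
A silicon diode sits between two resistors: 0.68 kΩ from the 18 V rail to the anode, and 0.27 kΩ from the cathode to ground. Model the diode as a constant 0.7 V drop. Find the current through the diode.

I ≈ 18 mA

The two resistors are in series with the diode, so KVL gives 18 = I·0.68 + 0.7 + I·0.27.
I = (18 − 0.7) / (0.68 + 0.27) kΩ = 17.3 / 0.95 = 18.2 mA.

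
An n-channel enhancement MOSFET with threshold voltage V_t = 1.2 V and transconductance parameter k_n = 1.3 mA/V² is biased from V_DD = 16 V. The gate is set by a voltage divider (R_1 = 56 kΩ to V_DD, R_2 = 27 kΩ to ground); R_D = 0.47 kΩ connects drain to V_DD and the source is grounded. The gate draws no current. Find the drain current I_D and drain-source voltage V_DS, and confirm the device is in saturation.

I_D ≈ 10 mA, V_DS ≈ 11 V

V_G = V_DD·R_2/(R_1+R_2) = 16×27/83 = 5.2 V. With the source grounded, V_GS = V_G = 5.2 V.
Assume saturation: I_D = (k_n/2)(V_GS − V_t)² = (1.3/2)×(5.2 − 1.2)² = 0.65×4² = 10.4 mA.
V_DS = V_DD − I_D·R_D = 16 − 10.4×0.47 = 11.1 V.
Saturation requires V_DS ≥ V_GS − V_t = 4 V; 11.1 ≥ 4 ✓.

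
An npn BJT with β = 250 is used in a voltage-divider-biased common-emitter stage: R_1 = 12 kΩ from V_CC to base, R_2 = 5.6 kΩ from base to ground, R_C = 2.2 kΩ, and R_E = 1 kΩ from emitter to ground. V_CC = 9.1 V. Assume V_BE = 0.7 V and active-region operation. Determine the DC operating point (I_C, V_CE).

Thevenize the base divider: V_Th = V_CC·R_2/(R_1+R_2) = 9.1×5.6/17.6 = 2.9 V, R_Th = R_1‖R_2 = 3.82 kΩ.
Base-emitter loop: V_Th = I_B·R_Th + V_BE + (β+1)I_B·R_E, so I_B = (2.9 − 0.7) / (3.82 + 251×1) = 0.00862 mA.
I_C = β·I_B = 250×0.00862 = 2.15 mA, and I_E = (β+1)I_B = 2.16 mA.
V_CE = V_CC − I_C·R_C − I_E·R_E = 9.1 − 2.15×2.2 − 2.16×1 = 2.2 V.
V_CE = 2.2 V > 0.2 V confirms active-region operation.

I_C ≈ 2.2 mA, V_CE ≈ 2.2 V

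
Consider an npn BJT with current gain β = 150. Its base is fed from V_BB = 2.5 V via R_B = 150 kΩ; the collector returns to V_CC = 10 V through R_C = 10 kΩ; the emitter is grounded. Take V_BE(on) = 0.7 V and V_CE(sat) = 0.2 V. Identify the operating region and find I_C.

Assume active: I_B = (2.5 − 0.7)/150 = 0.012 mA, giving I_C = β·I_B = 1.8 mA.
But then V_CE = 10 − 1.8×10 = -8 V < V_CE(sat) = 0.2 V — impossible in the active region.
So the transistor is saturated. With V_CE = 0.2 V, I_C = (V_CC − 0.2)/R_C = 9.8/10 = 0.98 mA.
Check: β·I_B = 1.8 mA > I_C = 0.98 mA, confirming saturation.

saturation; I_C ≈ 0.98 mA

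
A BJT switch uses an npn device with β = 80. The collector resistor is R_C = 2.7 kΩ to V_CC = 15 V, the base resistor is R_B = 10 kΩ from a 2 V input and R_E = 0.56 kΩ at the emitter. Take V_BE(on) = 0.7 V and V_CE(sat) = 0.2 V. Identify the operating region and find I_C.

Assume active. Base-emitter loop: I_B = (V_BB − V_BE)/(R_B + (β+1)R_E) = (2 − 0.7)/(10 + 81×0.56) = 0.0235 mA.
I_C = β·I_B = 80×0.0235 = 1.88 mA.
V_CE = V_CC − I_C·R_C − I_E·R_E = 15 − 1.88×2.7 − 1.9×0.56 = 8.86 V > V_CE(sat), so the active-region assumption holds.

active; I_C ≈ 1.9 mA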